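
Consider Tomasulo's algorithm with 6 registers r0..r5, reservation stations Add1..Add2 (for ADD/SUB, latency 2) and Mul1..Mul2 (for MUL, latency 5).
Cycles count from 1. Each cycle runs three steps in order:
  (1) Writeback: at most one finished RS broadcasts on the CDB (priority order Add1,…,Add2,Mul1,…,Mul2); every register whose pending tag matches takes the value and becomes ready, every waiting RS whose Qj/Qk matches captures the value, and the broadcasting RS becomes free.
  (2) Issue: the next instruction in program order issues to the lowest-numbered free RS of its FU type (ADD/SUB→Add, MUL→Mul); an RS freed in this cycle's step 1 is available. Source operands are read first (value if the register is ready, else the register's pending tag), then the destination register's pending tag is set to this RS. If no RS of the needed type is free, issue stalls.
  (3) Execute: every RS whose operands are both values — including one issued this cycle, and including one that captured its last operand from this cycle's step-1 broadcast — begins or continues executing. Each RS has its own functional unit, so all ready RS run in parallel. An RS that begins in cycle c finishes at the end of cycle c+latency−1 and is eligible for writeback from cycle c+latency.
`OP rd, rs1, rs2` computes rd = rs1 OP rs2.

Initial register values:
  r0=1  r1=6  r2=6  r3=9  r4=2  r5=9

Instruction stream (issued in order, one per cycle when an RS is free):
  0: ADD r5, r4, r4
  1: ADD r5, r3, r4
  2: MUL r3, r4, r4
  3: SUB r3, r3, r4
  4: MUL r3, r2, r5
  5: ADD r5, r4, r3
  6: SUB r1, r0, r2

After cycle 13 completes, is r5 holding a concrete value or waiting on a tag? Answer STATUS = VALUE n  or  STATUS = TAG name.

STATUS = VALUE 68

  c1: issue ADD r5<-Add1  regs: r0:1,r1:6,r2:6,r3:9,r4:2,r5:Add1
  c2: issue ADD r5<-Add2  regs: r0:1,r1:6,r2:6,r3:9,r4:2,r5:Add2
  c3: CDB Add1=4; issue MUL r3<-Mul1  regs: r0:1,r1:6,r2:6,r3:Mul1,r4:2,r5:Add2
  c4: CDB Add2=11; issue SUB r3<-Add1  regs: r0:1,r1:6,r2:6,r3:Add1,r4:2,r5:11
  c5: issue MUL r3<-Mul2  regs: r0:1,r1:6,r2:6,r3:Mul2,r4:2,r5:11
  c6: issue ADD r5<-Add2  regs: r0:1,r1:6,r2:6,r3:Mul2,r4:2,r5:Add2
  c7: stall  regs: r0:1,r1:6,r2:6,r3:Mul2,r4:2,r5:Add2
  c8: CDB Mul1=4; stall  regs: r0:1,r1:6,r2:6,r3:Mul2,r4:2,r5:Add2
  c9: stall  regs: r0:1,r1:6,r2:6,r3:Mul2,r4:2,r5:Add2
  c10: CDB Add1=2; issue SUB r1<-Add1  regs: r0:1,r1:Add1,r2:6,r3:Mul2,r4:2,r5:Add2
  c11: CDB Mul2=66  regs: r0:1,r1:Add1,r2:6,r3:66,r4:2,r5:Add2
  c12: CDB Add1=-5  regs: r0:1,r1:-5,r2:6,r3:66,r4:2,r5:Add2
  c13: CDB Add2=68  regs: r0:1,r1:-5,r2:6,r3:66,r4:2,r5:68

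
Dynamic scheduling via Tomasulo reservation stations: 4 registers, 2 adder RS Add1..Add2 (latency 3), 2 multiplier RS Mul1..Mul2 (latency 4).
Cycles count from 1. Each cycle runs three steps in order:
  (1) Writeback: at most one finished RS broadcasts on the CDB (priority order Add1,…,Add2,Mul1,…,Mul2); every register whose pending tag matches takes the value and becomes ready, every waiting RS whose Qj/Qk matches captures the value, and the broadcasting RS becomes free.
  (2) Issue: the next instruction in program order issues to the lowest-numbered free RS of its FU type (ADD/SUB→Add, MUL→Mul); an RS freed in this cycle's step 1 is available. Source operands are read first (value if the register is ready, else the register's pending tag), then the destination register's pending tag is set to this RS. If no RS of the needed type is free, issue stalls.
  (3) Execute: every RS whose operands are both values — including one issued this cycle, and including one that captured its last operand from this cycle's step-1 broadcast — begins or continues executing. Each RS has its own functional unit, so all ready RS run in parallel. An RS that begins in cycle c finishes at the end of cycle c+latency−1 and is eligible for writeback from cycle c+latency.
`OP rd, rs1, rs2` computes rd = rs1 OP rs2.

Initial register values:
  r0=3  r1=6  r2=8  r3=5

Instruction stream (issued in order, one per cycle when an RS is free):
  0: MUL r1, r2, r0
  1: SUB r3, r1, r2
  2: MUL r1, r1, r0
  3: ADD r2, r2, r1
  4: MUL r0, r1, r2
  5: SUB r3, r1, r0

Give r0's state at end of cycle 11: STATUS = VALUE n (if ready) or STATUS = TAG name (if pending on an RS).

STATUS = TAG Mul1

  c1: issue MUL r1<-Mul1  regs: r0:3,r1:Mul1,r2:8,r3:5
  c2: issue SUB r3<-Add1  regs: r0:3,r1:Mul1,r2:8,r3:Add1
  c3: issue MUL r1<-Mul2  regs: r0:3,r1:Mul2,r2:8,r3:Add1
  c4: issue ADD r2<-Add2  regs: r0:3,r1:Mul2,r2:Add2,r3:Add1
  c5: CDB Mul1=24; issue MUL r0<-Mul1  regs: r0:Mul1,r1:Mul2,r2:Add2,r3:Add1
  c6: stall  regs: r0:Mul1,r1:Mul2,r2:Add2,r3:Add1
  c7: stall  regs: r0:Mul1,r1:Mul2,r2:Add2,r3:Add1
  c8: CDB Add1=16; issue SUB r3<-Add1  regs: r0:Mul1,r1:Mul2,r2:Add2,r3:Add1
  c9: CDB Mul2=72  regs: r0:Mul1,r1:72,r2:Add2,r3:Add1
  c10: -  regs: r0:Mul1,r1:72,r2:Add2,r3:Add1
  c11: -  regs: r0:Mul1,r1:72,r2:Add2,r3:Add1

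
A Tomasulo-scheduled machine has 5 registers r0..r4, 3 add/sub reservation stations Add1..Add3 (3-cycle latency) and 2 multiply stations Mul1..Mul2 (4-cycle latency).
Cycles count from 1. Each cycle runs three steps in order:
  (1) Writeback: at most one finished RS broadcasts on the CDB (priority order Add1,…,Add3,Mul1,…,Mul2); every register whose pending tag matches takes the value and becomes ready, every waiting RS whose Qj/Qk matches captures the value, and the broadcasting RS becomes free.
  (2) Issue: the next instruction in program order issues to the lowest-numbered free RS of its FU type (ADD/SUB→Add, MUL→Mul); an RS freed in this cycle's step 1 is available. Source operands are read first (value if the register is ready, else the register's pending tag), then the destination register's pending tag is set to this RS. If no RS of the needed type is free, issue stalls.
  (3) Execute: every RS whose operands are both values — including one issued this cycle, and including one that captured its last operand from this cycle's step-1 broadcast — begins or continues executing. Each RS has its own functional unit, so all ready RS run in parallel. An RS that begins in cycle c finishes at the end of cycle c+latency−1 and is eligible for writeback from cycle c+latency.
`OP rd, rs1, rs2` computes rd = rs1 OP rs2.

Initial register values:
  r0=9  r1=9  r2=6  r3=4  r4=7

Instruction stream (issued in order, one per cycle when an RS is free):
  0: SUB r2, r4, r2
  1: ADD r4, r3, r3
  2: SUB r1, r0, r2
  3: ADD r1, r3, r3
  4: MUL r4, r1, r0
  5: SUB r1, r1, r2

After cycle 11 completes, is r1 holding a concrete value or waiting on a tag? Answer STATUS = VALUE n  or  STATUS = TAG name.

cycle 1: issue SUB r2<-Add1 // r0:9,r1:9,r2:Add1,r3:4,r4:7
cycle 2: issue ADD r4<-Add2 // r0:9,r1:9,r2:Add1,r3:4,r4:Add2
cycle 3: issue SUB r1<-Add3 // r0:9,r1:Add3,r2:Add1,r3:4,r4:Add2
cycle 4: CDB Add1=1; issue ADD r1<-Add1 // r0:9,r1:Add1,r2:1,r3:4,r4:Add2
cycle 5: CDB Add2=8; issue MUL r4<-Mul1 // r0:9,r1:Add1,r2:1,r3:4,r4:Mul1
cycle 6: issue SUB r1<-Add2 // r0:9,r1:Add2,r2:1,r3:4,r4:Mul1
cycle 7: CDB Add1=8 // r0:9,r1:Add2,r2:1,r3:4,r4:Mul1
cycle 8: CDB Add3=8 // r0:9,r1:Add2,r2:1,r3:4,r4:Mul1
cycle 9: - // r0:9,r1:Add2,r2:1,r3:4,r4:Mul1
cycle 10: CDB Add2=7 // r0:9,r1:7,r2:1,r3:4,r4:Mul1
cycle 11: CDB Mul1=72 // r0:9,r1:7,r2:1,r3:4,r4:72

STATUS = VALUE 7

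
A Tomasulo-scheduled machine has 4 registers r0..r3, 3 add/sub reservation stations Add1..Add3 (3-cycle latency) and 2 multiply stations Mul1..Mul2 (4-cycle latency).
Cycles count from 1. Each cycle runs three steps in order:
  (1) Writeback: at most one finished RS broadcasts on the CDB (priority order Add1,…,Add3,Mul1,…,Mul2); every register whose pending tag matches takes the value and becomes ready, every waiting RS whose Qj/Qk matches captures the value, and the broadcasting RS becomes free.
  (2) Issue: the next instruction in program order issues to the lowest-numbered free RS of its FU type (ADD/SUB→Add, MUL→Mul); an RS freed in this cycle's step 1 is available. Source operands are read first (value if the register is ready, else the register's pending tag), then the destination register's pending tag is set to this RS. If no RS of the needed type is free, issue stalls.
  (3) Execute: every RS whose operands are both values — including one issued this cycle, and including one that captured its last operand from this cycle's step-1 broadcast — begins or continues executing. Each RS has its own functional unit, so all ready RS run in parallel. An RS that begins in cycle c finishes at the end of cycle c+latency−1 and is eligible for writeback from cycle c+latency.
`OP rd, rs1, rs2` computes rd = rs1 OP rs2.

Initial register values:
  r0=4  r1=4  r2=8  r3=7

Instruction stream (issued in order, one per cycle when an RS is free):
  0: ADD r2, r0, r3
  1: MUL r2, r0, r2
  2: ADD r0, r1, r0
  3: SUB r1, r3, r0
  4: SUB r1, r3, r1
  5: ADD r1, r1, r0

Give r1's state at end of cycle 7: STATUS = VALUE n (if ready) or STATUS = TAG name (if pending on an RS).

c1: issue ADD r2<-Add1 | r0:4,r1:4,r2:Add1,r3:7
c2: issue MUL r2<-Mul1 | r0:4,r1:4,r2:Mul1,r3:7
c3: issue ADD r0<-Add2 | r0:Add2,r1:4,r2:Mul1,r3:7
c4: CDB Add1=11; issue SUB r1<-Add1 | r0:Add2,r1:Add1,r2:Mul1,r3:7
c5: issue SUB r1<-Add3 | r0:Add2,r1:Add3,r2:Mul1,r3:7
c6: CDB Add2=8; issue ADD r1<-Add2 | r0:8,r1:Add2,r2:Mul1,r3:7
c7: - | r0:8,r1:Add2,r2:Mul1,r3:7

STATUS = TAG Add2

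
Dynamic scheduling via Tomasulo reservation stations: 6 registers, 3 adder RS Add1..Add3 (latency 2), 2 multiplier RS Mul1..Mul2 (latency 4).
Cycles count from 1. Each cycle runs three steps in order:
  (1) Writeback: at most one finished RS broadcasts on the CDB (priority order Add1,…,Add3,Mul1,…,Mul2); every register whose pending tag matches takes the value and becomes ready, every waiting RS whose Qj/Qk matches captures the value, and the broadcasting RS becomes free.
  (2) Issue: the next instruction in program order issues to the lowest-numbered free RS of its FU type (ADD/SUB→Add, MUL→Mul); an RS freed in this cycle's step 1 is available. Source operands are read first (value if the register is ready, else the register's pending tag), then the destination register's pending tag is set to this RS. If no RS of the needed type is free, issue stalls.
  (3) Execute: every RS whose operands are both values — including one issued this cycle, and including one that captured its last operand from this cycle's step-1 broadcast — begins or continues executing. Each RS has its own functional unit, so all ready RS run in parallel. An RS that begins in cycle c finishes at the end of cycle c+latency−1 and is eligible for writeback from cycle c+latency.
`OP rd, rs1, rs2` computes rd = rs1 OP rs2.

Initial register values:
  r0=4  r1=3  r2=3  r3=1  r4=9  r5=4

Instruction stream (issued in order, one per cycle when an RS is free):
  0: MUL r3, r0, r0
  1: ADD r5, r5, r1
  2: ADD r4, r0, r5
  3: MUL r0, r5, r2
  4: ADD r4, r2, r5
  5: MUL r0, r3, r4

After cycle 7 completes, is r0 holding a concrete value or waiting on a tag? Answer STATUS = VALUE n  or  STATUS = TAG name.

STATUS = TAG Mul1

  c1: issue MUL r3<-Mul1  regs: r0:4,r1:3,r2:3,r3:Mul1,r4:9,r5:4
  c2: issue ADD r5<-Add1  regs: r0:4,r1:3,r2:3,r3:Mul1,r4:9,r5:Add1
  c3: issue ADD r4<-Add2  regs: r0:4,r1:3,r2:3,r3:Mul1,r4:Add2,r5:Add1
  c4: CDB Add1=7; issue MUL r0<-Mul2  regs: r0:Mul2,r1:3,r2:3,r3:Mul1,r4:Add2,r5:7
  c5: CDB Mul1=16; issue ADD r4<-Add1  regs: r0:Mul2,r1:3,r2:3,r3:16,r4:Add1,r5:7
  c6: CDB Add2=11; issue MUL r0<-Mul1  regs: r0:Mul1,r1:3,r2:3,r3:16,r4:Add1,r5:7
  c7: CDB Add1=10  regs: r0:Mul1,r1:3,r2:3,r3:16,r4:10,r5:7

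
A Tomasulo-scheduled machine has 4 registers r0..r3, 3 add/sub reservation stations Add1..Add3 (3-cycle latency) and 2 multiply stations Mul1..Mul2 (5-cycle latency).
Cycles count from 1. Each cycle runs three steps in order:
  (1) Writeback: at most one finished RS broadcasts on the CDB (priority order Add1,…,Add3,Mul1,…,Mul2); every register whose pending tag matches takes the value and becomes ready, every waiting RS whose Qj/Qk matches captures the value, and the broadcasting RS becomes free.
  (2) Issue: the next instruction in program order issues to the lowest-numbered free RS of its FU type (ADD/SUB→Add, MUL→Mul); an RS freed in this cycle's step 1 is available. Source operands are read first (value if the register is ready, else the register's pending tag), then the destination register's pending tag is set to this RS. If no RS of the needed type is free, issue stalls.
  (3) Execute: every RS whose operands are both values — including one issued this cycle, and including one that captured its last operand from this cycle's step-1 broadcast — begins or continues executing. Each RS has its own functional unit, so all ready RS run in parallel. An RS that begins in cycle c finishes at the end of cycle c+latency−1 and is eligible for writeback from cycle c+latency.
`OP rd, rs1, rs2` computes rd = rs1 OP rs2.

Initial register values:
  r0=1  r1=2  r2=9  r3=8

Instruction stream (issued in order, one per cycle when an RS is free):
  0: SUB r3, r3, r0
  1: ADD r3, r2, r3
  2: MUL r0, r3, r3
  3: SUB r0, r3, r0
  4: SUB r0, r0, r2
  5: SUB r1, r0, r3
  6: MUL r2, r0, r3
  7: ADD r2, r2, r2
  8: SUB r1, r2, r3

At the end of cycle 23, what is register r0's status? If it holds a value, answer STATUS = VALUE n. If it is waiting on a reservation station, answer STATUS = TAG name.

STATUS = VALUE -249

cycle 1: issue SUB r3<-Add1 // r0:1,r1:2,r2:9,r3:Add1
cycle 2: issue ADD r3<-Add2 // r0:1,r1:2,r2:9,r3:Add2
cycle 3: issue MUL r0<-Mul1 // r0:Mul1,r1:2,r2:9,r3:Add2
cycle 4: CDB Add1=7; issue SUB r0<-Add1 // r0:Add1,r1:2,r2:9,r3:Add2
cycle 5: issue SUB r0<-Add3 // r0:Add3,r1:2,r2:9,r3:Add2
cycle 6: stall // r0:Add3,r1:2,r2:9,r3:Add2
cycle 7: CDB Add2=16; issue SUB r1<-Add2 // r0:Add3,r1:Add2,r2:9,r3:16
cycle 8: issue MUL r2<-Mul2 // r0:Add3,r1:Add2,r2:Mul2,r3:16
cycle 9: stall // r0:Add3,r1:Add2,r2:Mul2,r3:16
cycle 10: stall // r0:Add3,r1:Add2,r2:Mul2,r3:16
cycle 11: stall // r0:Add3,r1:Add2,r2:Mul2,r3:16
cycle 12: CDB Mul1=256; stall // r0:Add3,r1:Add2,r2:Mul2,r3:16
cycle 13: stall // r0:Add3,r1:Add2,r2:Mul2,r3:16
cycle 14: stall // r0:Add3,r1:Add2,r2:Mul2,r3:16
cycle 15: CDB Add1=-240; issue ADD r2<-Add1 // r0:Add3,r1:Add2,r2:Add1,r3:16
cycle 16: stall // r0:Add3,r1:Add2,r2:Add1,r3:16
cycle 17: stall // r0:Add3,r1:Add2,r2:Add1,r3:16
cycle 18: CDB Add3=-249; issue SUB r1<-Add3 // r0:-249,r1:Add3,r2:Add1,r3:16
cycle 19: - // r0:-249,r1:Add3,r2:Add1,r3:16
cycle 20: - // r0:-249,r1:Add3,r2:Add1,r3:16
cycle 21: CDB Add2=-265 // r0:-249,r1:Add3,r2:Add1,r3:16
cycle 22: - // r0:-249,r1:Add3,r2:Add1,r3:16
cycle 23: CDB Mul2=-3984 // r0:-249,r1:Add3,r2:Add1,r3:16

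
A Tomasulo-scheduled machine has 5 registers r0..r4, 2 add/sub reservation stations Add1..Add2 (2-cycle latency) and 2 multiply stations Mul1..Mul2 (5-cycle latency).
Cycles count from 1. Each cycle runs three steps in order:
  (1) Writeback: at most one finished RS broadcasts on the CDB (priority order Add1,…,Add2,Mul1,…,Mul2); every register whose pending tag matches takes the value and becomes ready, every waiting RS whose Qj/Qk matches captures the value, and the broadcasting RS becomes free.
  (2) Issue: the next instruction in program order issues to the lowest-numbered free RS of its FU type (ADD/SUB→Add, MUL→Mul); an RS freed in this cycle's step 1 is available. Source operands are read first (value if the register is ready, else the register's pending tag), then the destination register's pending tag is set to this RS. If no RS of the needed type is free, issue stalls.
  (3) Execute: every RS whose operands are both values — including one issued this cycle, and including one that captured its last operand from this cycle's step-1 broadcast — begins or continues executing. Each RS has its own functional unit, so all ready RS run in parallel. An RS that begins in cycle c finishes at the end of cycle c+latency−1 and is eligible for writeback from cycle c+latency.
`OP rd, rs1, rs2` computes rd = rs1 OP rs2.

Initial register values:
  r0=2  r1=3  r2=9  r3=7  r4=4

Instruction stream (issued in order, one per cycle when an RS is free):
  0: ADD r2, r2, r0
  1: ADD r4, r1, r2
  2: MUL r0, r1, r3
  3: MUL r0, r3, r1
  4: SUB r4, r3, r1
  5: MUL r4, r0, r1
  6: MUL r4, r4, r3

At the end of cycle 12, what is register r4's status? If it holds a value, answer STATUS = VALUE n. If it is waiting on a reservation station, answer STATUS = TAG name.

STATUS = TAG Mul2

c1: issue ADD r2<-Add1 | r0:2,r1:3,r2:Add1,r3:7,r4:4
c2: issue ADD r4<-Add2 | r0:2,r1:3,r2:Add1,r3:7,r4:Add2
c3: CDB Add1=11; issue MUL r0<-Mul1 | r0:Mul1,r1:3,r2:11,r3:7,r4:Add2
c4: issue MUL r0<-Mul2 | r0:Mul2,r1:3,r2:11,r3:7,r4:Add2
c5: CDB Add2=14; issue SUB r4<-Add1 | r0:Mul2,r1:3,r2:11,r3:7,r4:Add1
c6: stall | r0:Mul2,r1:3,r2:11,r3:7,r4:Add1
c7: CDB Add1=4; stall | r0:Mul2,r1:3,r2:11,r3:7,r4:4
c8: CDB Mul1=21; issue MUL r4<-Mul1 | r0:Mul2,r1:3,r2:11,r3:7,r4:Mul1
c9: CDB Mul2=21; issue MUL r4<-Mul2 | r0:21,r1:3,r2:11,r3:7,r4:Mul2
c10: - | r0:21,r1:3,r2:11,r3:7,r4:Mul2
c11: - | r0:21,r1:3,r2:11,r3:7,r4:Mul2
c12: - | r0:21,r1:3,r2:11,r3:7,r4:Mul2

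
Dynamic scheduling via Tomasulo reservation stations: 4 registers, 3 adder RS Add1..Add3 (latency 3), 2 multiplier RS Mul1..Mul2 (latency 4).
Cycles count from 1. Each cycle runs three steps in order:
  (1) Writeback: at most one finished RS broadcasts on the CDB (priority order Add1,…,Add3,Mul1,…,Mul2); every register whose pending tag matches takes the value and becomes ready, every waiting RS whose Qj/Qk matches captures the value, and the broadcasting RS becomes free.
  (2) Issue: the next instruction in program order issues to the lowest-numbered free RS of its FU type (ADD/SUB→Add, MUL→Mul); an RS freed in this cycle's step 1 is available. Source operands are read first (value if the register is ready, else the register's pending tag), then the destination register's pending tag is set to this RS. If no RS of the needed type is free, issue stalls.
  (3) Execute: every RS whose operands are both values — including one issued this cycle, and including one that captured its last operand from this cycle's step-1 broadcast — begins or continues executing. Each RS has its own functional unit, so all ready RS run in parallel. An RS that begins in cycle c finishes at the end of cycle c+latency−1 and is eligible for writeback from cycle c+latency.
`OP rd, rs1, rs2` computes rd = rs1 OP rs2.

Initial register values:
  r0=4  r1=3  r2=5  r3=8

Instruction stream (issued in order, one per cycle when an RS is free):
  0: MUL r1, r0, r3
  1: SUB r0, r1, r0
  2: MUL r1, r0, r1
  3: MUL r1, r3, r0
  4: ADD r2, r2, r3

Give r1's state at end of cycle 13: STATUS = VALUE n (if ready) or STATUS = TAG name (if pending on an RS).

STATUS = VALUE 224

  c1: issue MUL r1<-Mul1  regs: r0:4,r1:Mul1,r2:5,r3:8
  c2: issue SUB r0<-Add1  regs: r0:Add1,r1:Mul1,r2:5,r3:8
  c3: issue MUL r1<-Mul2  regs: r0:Add1,r1:Mul2,r2:5,r3:8
  c4: stall  regs: r0:Add1,r1:Mul2,r2:5,r3:8
  c5: CDB Mul1=32; issue MUL r1<-Mul1  regs: r0:Add1,r1:Mul1,r2:5,r3:8
  c6: issue ADD r2<-Add2  regs: r0:Add1,r1:Mul1,r2:Add2,r3:8
  c7: -  regs: r0:Add1,r1:Mul1,r2:Add2,r3:8
  c8: CDB Add1=28  regs: r0:28,r1:Mul1,r2:Add2,r3:8
  c9: CDB Add2=13  regs: r0:28,r1:Mul1,r2:13,r3:8
  c10: -  regs: r0:28,r1:Mul1,r2:13,r3:8
  c11: -  regs: r0:28,r1:Mul1,r2:13,r3:8
  c12: CDB Mul1=224  regs: r0:28,r1:224,r2:13,r3:8
  c13: CDB Mul2=896  regs: r0:28,r1:224,r2:13,r3:8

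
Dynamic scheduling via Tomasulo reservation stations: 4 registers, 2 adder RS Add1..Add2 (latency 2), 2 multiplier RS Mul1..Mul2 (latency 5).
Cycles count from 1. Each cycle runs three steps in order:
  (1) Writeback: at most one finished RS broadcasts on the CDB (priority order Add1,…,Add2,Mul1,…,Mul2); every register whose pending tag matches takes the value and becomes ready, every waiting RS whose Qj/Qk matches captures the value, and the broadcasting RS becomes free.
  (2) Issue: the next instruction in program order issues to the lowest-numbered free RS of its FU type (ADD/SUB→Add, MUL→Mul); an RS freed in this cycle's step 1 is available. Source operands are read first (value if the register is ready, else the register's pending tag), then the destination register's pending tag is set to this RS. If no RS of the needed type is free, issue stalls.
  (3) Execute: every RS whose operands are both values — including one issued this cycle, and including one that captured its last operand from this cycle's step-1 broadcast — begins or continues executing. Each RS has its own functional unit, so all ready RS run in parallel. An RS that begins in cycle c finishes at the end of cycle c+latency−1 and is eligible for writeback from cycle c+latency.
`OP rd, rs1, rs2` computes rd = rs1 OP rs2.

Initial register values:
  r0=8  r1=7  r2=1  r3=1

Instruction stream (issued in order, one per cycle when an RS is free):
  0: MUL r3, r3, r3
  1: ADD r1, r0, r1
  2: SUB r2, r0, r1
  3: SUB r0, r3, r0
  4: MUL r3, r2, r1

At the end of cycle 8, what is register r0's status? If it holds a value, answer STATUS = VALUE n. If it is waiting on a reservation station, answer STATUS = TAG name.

STATUS = TAG Add1

  c1: issue MUL r3<-Mul1  regs: r0:8,r1:7,r2:1,r3:Mul1
  c2: issue ADD r1<-Add1  regs: r0:8,r1:Add1,r2:1,r3:Mul1
  c3: issue SUB r2<-Add2  regs: r0:8,r1:Add1,r2:Add2,r3:Mul1
  c4: CDB Add1=15; issue SUB r0<-Add1  regs: r0:Add1,r1:15,r2:Add2,r3:Mul1
  c5: issue MUL r3<-Mul2  regs: r0:Add1,r1:15,r2:Add2,r3:Mul2
  c6: CDB Add2=-7  regs: r0:Add1,r1:15,r2:-7,r3:Mul2
  c7: CDB Mul1=1  regs: r0:Add1,r1:15,r2:-7,r3:Mul2
  c8: -  regs: r0:Add1,r1:15,r2:-7,r3:Mul2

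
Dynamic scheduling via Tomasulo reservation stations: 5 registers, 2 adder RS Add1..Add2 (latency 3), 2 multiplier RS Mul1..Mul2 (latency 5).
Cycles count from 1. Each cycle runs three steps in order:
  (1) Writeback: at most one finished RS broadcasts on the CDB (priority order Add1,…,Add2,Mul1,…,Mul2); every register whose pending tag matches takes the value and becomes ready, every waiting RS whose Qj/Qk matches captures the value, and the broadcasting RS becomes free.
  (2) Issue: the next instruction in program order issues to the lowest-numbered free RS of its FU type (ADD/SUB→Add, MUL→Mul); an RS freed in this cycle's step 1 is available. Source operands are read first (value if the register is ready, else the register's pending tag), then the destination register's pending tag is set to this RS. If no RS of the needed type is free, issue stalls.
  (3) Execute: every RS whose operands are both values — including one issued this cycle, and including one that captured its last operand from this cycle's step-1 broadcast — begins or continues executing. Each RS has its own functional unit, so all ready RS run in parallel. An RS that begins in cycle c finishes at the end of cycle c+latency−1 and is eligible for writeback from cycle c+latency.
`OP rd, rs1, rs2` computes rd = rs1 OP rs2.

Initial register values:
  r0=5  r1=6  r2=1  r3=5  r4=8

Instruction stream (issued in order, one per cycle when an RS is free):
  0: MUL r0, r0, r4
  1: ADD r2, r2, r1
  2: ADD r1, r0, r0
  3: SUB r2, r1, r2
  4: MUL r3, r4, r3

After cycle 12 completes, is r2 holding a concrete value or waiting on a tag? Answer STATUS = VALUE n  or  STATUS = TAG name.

STATUS = VALUE 73

c1: issue MUL r0<-Mul1 | r0:Mul1,r1:6,r2:1,r3:5,r4:8
c2: issue ADD r2<-Add1 | r0:Mul1,r1:6,r2:Add1,r3:5,r4:8
c3: issue ADD r1<-Add2 | r0:Mul1,r1:Add2,r2:Add1,r3:5,r4:8
c4: stall | r0:Mul1,r1:Add2,r2:Add1,r3:5,r4:8
c5: CDB Add1=7; issue SUB r2<-Add1 | r0:Mul1,r1:Add2,r2:Add1,r3:5,r4:8
c6: CDB Mul1=40; issue MUL r3<-Mul1 | r0:40,r1:Add2,r2:Add1,r3:Mul1,r4:8
c7: - | r0:40,r1:Add2,r2:Add1,r3:Mul1,r4:8
c8: - | r0:40,r1:Add2,r2:Add1,r3:Mul1,r4:8
c9: CDB Add2=80 | r0:40,r1:80,r2:Add1,r3:Mul1,r4:8
c10: - | r0:40,r1:80,r2:Add1,r3:Mul1,r4:8
c11: CDB Mul1=40 | r0:40,r1:80,r2:Add1,r3:40,r4:8
c12: CDB Add1=73 | r0:40,r1:80,r2:73,r3:40,r4:8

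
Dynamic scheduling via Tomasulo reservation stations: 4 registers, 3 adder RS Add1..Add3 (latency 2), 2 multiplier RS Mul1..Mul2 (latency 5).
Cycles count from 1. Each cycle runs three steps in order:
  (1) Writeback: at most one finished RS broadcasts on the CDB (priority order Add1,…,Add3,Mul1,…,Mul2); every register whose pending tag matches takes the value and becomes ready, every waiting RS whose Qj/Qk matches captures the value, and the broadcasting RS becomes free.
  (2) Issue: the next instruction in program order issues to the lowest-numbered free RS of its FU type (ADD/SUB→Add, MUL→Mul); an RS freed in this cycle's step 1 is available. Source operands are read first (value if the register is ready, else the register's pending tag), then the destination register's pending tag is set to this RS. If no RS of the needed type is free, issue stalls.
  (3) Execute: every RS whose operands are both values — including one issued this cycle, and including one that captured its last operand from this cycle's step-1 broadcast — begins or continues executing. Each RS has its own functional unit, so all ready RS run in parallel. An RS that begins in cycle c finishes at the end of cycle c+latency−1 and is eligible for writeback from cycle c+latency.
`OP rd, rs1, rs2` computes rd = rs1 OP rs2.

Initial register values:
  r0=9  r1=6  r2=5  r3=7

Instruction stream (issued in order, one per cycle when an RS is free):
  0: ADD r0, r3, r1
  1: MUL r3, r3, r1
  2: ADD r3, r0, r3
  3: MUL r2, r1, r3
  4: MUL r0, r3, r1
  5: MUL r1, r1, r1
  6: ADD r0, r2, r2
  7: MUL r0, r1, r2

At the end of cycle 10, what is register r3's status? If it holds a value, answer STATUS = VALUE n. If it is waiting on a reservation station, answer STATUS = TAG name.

c1: issue ADD r0<-Add1 | r0:Add1,r1:6,r2:5,r3:7
c2: issue MUL r3<-Mul1 | r0:Add1,r1:6,r2:5,r3:Mul1
c3: CDB Add1=13; issue ADD r3<-Add1 | r0:13,r1:6,r2:5,r3:Add1
c4: issue MUL r2<-Mul2 | r0:13,r1:6,r2:Mul2,r3:Add1
c5: stall | r0:13,r1:6,r2:Mul2,r3:Add1
c6: stall | r0:13,r1:6,r2:Mul2,r3:Add1
c7: CDB Mul1=42; issue MUL r0<-Mul1 | r0:Mul1,r1:6,r2:Mul2,r3:Add1
c8: stall | r0:Mul1,r1:6,r2:Mul2,r3:Add1
c9: CDB Add1=55; stall | r0:Mul1,r1:6,r2:Mul2,r3:55
c10: stall | r0:Mul1,r1:6,r2:Mul2,r3:55

STATUS = VALUE 55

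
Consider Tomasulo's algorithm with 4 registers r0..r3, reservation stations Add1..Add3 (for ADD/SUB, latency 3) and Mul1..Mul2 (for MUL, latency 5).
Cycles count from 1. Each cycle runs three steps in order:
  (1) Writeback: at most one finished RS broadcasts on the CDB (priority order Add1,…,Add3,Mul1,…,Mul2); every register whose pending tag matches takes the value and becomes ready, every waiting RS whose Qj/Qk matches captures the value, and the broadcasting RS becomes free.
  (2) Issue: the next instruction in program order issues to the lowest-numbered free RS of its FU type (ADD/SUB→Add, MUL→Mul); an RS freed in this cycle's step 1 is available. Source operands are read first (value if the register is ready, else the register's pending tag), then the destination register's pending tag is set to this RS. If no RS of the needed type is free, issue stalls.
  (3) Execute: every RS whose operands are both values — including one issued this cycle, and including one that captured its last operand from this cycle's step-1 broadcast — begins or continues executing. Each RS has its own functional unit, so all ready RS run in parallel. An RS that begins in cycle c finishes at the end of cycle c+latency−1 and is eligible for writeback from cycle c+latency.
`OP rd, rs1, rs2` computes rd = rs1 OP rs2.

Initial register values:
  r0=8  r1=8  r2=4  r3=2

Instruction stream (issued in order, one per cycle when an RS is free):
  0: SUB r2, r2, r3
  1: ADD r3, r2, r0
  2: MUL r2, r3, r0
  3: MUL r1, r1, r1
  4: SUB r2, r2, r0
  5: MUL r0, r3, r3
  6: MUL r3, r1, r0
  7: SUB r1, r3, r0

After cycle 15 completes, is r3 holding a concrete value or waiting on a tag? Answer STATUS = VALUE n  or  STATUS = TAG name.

STATUS = TAG Mul1

cycle 1: issue SUB r2<-Add1 // r0:8,r1:8,r2:Add1,r3:2
cycle 2: issue ADD r3<-Add2 // r0:8,r1:8,r2:Add1,r3:Add2
cycle 3: issue MUL r2<-Mul1 // r0:8,r1:8,r2:Mul1,r3:Add2
cycle 4: CDB Add1=2; issue MUL r1<-Mul2 // r0:8,r1:Mul2,r2:Mul1,r3:Add2
cycle 5: issue SUB r2<-Add1 // r0:8,r1:Mul2,r2:Add1,r3:Add2
cycle 6: stall // r0:8,r1:Mul2,r2:Add1,r3:Add2
cycle 7: CDB Add2=10; stall // r0:8,r1:Mul2,r2:Add1,r3:10
cycle 8: stall // r0:8,r1:Mul2,r2:Add1,r3:10
cycle 9: CDB Mul2=64; issue MUL r0<-Mul2 // r0:Mul2,r1:64,r2:Add1,r3:10
cycle 10: stall // r0:Mul2,r1:64,r2:Add1,r3:10
cycle 11: stall // r0:Mul2,r1:64,r2:Add1,r3:10
cycle 12: CDB Mul1=80; issue MUL r3<-Mul1 // r0:Mul2,r1:64,r2:Add1,r3:Mul1
cycle 13: issue SUB r1<-Add2 // r0:Mul2,r1:Add2,r2:Add1,r3:Mul1
cycle 14: CDB Mul2=100 // r0:100,r1:Add2,r2:Add1,r3:Mul1
cycle 15: CDB Add1=72 // r0:100,r1:Add2,r2:72,r3:Mul1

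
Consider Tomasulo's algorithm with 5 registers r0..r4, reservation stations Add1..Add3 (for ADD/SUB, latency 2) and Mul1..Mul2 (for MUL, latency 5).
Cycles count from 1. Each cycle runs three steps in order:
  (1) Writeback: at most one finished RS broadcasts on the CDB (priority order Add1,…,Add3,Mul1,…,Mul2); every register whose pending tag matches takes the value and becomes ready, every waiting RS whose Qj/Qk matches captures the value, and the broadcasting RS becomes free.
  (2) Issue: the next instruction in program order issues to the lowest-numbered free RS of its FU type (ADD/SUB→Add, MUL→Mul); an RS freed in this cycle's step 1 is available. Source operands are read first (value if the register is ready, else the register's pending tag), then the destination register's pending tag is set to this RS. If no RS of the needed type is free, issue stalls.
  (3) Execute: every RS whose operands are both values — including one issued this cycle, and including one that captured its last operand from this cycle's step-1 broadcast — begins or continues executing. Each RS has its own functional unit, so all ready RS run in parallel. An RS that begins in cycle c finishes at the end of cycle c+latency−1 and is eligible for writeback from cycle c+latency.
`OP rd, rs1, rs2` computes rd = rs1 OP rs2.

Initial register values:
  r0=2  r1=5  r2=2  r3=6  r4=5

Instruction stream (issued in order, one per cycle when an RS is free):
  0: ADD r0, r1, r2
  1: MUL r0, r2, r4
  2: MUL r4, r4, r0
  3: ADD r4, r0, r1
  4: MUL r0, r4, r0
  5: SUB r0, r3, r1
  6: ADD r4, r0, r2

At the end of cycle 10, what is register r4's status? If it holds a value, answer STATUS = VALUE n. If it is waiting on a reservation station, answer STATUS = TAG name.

cycle 1: issue ADD r0<-Add1 // r0:Add1,r1:5,r2:2,r3:6,r4:5
cycle 2: issue MUL r0<-Mul1 // r0:Mul1,r1:5,r2:2,r3:6,r4:5
cycle 3: CDB Add1=7; issue MUL r4<-Mul2 // r0:Mul1,r1:5,r2:2,r3:6,r4:Mul2
cycle 4: issue ADD r4<-Add1 // r0:Mul1,r1:5,r2:2,r3:6,r4:Add1
cycle 5: stall // r0:Mul1,r1:5,r2:2,r3:6,r4:Add1
cycle 6: stall // r0:Mul1,r1:5,r2:2,r3:6,r4:Add1
cycle 7: CDB Mul1=10; issue MUL r0<-Mul1 // r0:Mul1,r1:5,r2:2,r3:6,r4:Add1
cycle 8: issue SUB r0<-Add2 // r0:Add2,r1:5,r2:2,r3:6,r4:Add1
cycle 9: CDB Add1=15; issue ADD r4<-Add1 // r0:Add2,r1:5,r2:2,r3:6,r4:Add1
cycle 10: CDB Add2=1 // r0:1,r1:5,r2:2,r3:6,r4:Add1

STATUS = TAG Add1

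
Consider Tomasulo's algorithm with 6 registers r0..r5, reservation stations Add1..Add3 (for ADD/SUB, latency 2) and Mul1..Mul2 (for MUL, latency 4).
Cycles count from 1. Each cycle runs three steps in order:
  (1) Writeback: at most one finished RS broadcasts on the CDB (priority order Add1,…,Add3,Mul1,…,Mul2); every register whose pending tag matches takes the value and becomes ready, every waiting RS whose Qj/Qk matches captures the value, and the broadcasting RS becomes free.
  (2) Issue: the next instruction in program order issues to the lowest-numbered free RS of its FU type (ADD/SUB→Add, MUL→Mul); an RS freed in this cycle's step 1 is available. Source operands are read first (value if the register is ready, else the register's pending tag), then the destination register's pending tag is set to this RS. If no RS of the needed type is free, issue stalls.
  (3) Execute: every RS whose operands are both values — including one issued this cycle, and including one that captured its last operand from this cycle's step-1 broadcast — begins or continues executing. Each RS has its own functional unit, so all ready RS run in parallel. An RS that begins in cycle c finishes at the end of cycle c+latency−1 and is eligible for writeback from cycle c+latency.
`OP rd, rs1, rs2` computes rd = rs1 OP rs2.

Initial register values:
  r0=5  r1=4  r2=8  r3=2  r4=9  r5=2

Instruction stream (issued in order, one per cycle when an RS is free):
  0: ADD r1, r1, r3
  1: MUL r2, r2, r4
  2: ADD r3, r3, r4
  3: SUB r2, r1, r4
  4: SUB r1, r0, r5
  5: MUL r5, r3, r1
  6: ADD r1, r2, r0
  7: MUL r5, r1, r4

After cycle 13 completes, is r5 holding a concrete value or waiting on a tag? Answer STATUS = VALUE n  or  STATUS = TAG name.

c1: issue ADD r1<-Add1 | r0:5,r1:Add1,r2:8,r3:2,r4:9,r5:2
c2: issue MUL r2<-Mul1 | r0:5,r1:Add1,r2:Mul1,r3:2,r4:9,r5:2
c3: CDB Add1=6; issue ADD r3<-Add1 | r0:5,r1:6,r2:Mul1,r3:Add1,r4:9,r5:2
c4: issue SUB r2<-Add2 | r0:5,r1:6,r2:Add2,r3:Add1,r4:9,r5:2
c5: CDB Add1=11; issue SUB r1<-Add1 | r0:5,r1:Add1,r2:Add2,r3:11,r4:9,r5:2
c6: CDB Add2=-3; issue MUL r5<-Mul2 | r0:5,r1:Add1,r2:-3,r3:11,r4:9,r5:Mul2
c7: CDB Add1=3; issue ADD r1<-Add1 | r0:5,r1:Add1,r2:-3,r3:11,r4:9,r5:Mul2
c8: CDB Mul1=72; issue MUL r5<-Mul1 | r0:5,r1:Add1,r2:-3,r3:11,r4:9,r5:Mul1
c9: CDB Add1=2 | r0:5,r1:2,r2:-3,r3:11,r4:9,r5:Mul1
c10: - | r0:5,r1:2,r2:-3,r3:11,r4:9,r5:Mul1
c11: CDB Mul2=33 | r0:5,r1:2,r2:-3,r3:11,r4:9,r5:Mul1
c12: - | r0:5,r1:2,r2:-3,r3:11,r4:9,r5:Mul1
c13: CDB Mul1=18 | r0:5,r1:2,r2:-3,r3:11,r4:9,r5:18

STATUS = VALUE 18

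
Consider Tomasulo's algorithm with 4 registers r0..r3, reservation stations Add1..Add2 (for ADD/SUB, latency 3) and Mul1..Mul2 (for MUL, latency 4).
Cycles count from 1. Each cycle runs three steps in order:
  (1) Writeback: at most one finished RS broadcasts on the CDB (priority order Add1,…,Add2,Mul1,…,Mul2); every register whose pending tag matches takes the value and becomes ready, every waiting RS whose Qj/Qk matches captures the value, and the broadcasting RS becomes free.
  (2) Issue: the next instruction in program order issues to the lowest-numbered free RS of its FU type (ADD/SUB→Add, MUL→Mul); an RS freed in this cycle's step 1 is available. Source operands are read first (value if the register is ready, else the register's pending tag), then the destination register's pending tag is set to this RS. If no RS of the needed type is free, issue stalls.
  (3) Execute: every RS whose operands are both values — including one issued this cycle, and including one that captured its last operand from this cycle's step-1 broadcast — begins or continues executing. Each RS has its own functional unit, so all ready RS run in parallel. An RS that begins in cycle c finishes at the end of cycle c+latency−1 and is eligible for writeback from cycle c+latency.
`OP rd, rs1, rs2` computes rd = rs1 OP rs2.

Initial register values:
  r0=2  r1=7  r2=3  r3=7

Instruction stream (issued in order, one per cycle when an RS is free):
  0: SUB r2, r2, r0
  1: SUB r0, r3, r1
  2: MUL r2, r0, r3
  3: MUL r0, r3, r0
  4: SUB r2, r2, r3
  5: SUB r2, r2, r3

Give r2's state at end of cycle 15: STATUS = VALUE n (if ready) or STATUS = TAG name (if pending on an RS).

STATUS = VALUE -14

cycle 1: issue SUB r2<-Add1 // r0:2,r1:7,r2:Add1,r3:7
cycle 2: issue SUB r0<-Add2 // r0:Add2,r1:7,r2:Add1,r3:7
cycle 3: issue MUL r2<-Mul1 // r0:Add2,r1:7,r2:Mul1,r3:7
cycle 4: CDB Add1=1; issue MUL r0<-Mul2 // r0:Mul2,r1:7,r2:Mul1,r3:7
cycle 5: CDB Add2=0; issue SUB r2<-Add1 // r0:Mul2,r1:7,r2:Add1,r3:7
cycle 6: issue SUB r2<-Add2 // r0:Mul2,r1:7,r2:Add2,r3:7
cycle 7: - // r0:Mul2,r1:7,r2:Add2,r3:7
cycle 8: - // r0:Mul2,r1:7,r2:Add2,r3:7
cycle 9: CDB Mul1=0 // r0:Mul2,r1:7,r2:Add2,r3:7
cycle 10: CDB Mul2=0 // r0:0,r1:7,r2:Add2,r3:7
cycle 11: - // r0:0,r1:7,r2:Add2,r3:7
cycle 12: CDB Add1=-7 // r0:0,r1:7,r2:Add2,r3:7
cycle 13: - // r0:0,r1:7,r2:Add2,r3:7
cycle 14: - // r0:0,r1:7,r2:Add2,r3:7
cycle 15: CDB Add2=-14 // r0:0,r1:7,r2:-14,r3:7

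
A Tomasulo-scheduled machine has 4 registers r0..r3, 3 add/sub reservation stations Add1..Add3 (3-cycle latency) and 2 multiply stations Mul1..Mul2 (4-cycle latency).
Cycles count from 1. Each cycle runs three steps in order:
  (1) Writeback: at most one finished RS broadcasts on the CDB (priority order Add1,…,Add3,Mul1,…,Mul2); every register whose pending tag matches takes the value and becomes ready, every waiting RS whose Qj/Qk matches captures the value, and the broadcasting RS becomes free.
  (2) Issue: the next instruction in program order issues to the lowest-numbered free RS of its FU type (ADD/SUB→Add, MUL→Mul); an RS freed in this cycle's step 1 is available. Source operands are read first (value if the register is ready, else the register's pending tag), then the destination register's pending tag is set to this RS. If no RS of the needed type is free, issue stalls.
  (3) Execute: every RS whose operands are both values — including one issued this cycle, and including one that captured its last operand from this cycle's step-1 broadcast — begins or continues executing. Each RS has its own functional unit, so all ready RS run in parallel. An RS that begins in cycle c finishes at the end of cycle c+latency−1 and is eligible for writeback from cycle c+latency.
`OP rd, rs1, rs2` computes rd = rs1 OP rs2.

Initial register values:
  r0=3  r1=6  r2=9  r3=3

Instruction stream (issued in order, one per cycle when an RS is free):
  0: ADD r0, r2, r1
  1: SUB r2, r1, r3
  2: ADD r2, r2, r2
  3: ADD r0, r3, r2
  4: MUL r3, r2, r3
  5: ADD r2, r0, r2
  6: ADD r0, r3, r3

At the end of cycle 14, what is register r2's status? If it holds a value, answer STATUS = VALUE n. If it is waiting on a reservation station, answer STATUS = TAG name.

STATUS = VALUE 15

  c1: issue ADD r0<-Add1  regs: r0:Add1,r1:6,r2:9,r3:3
  c2: issue SUB r2<-Add2  regs: r0:Add1,r1:6,r2:Add2,r3:3
  c3: issue ADD r2<-Add3  regs: r0:Add1,r1:6,r2:Add3,r3:3
  c4: CDB Add1=15; issue ADD r0<-Add1  regs: r0:Add1,r1:6,r2:Add3,r3:3
  c5: CDB Add2=3; issue MUL r3<-Mul1  regs: r0:Add1,r1:6,r2:Add3,r3:Mul1
  c6: issue ADD r2<-Add2  regs: r0:Add1,r1:6,r2:Add2,r3:Mul1
  c7: stall  regs: r0:Add1,r1:6,r2:Add2,r3:Mul1
  c8: CDB Add3=6; issue ADD r0<-Add3  regs: r0:Add3,r1:6,r2:Add2,r3:Mul1
  c9: -  regs: r0:Add3,r1:6,r2:Add2,r3:Mul1
  c10: -  regs: r0:Add3,r1:6,r2:Add2,r3:Mul1
  c11: CDB Add1=9  regs: r0:Add3,r1:6,r2:Add2,r3:Mul1
  c12: CDB Mul1=18  regs: r0:Add3,r1:6,r2:Add2,r3:18
  c13: -  regs: r0:Add3,r1:6,r2:Add2,r3:18
  c14: CDB Add2=15  regs: r0:Add3,r1:6,r2:15,r3:18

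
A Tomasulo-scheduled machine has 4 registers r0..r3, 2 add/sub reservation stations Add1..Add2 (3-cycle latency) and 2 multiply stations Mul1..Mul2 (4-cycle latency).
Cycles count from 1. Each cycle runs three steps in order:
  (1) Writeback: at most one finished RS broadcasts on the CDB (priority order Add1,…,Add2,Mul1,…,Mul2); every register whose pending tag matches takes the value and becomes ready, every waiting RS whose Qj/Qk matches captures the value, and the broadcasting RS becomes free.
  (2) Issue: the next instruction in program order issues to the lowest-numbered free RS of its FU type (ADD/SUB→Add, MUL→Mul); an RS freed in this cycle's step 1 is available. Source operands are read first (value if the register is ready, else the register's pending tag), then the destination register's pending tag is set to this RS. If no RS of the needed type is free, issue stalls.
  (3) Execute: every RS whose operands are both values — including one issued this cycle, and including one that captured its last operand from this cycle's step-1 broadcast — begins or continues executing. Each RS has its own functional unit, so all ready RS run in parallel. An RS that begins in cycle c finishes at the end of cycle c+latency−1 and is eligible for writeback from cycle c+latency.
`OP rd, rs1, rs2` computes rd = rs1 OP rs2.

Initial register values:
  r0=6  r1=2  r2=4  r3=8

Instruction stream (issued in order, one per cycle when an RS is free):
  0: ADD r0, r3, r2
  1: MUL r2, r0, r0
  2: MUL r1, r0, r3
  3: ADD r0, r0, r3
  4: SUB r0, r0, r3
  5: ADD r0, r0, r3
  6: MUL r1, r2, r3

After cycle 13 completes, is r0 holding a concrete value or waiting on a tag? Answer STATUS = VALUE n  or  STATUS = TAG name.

  c1: issue ADD r0<-Add1  regs: r0:Add1,r1:2,r2:4,r3:8
  c2: issue MUL r2<-Mul1  regs: r0:Add1,r1:2,r2:Mul1,r3:8
  c3: issue MUL r1<-Mul2  regs: r0:Add1,r1:Mul2,r2:Mul1,r3:8
  c4: CDB Add1=12; issue ADD r0<-Add1  regs: r0:Add1,r1:Mul2,r2:Mul1,r3:8
  c5: issue SUB r0<-Add2  regs: r0:Add2,r1:Mul2,r2:Mul1,r3:8
  c6: stall  regs: r0:Add2,r1:Mul2,r2:Mul1,r3:8
  c7: CDB Add1=20; issue ADD r0<-Add1  regs: r0:Add1,r1:Mul2,r2:Mul1,r3:8
  c8: CDB Mul1=144; issue MUL r1<-Mul1  regs: r0:Add1,r1:Mul1,r2:144,r3:8
  c9: CDB Mul2=96  regs: r0:Add1,r1:Mul1,r2:144,r3:8
  c10: CDB Add2=12  regs: r0:Add1,r1:Mul1,r2:144,r3:8
  c11: -  regs: r0:Add1,r1:Mul1,r2:144,r3:8
  c12: CDB Mul1=1152  regs: r0:Add1,r1:1152,r2:144,r3:8
  c13: CDB Add1=20  regs: r0:20,r1:1152,r2:144,r3:8

STATUS = VALUE 20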